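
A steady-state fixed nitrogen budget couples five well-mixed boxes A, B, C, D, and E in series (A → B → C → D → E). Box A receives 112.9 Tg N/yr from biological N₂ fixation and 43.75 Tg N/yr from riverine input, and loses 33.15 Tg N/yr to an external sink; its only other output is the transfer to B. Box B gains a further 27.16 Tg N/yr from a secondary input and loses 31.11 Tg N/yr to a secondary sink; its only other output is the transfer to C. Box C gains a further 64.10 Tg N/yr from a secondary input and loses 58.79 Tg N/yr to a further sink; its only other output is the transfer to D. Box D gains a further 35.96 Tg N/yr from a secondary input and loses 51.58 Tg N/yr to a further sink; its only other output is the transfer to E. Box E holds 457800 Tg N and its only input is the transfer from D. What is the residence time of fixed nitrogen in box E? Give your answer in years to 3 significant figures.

4190 yr

Box A: F(A→B) = (112.9 + 43.75) − 33.15 = 123.50 Tg N/yr.
Box B: F(B→C) = (123.50 + 27.16) − 31.11 = 119.55 Tg N/yr.
Box C: F(C→D) = (119.55 + 64.10) − 58.79 = 124.86 Tg N/yr.
Box D: F(D→E) = (124.86 + 35.96) − 51.58 = 109.24 Tg N/yr.
Box E throughput = its input = 109.24 Tg N/yr; τ = 457800 / 109.24 = 4191 yr.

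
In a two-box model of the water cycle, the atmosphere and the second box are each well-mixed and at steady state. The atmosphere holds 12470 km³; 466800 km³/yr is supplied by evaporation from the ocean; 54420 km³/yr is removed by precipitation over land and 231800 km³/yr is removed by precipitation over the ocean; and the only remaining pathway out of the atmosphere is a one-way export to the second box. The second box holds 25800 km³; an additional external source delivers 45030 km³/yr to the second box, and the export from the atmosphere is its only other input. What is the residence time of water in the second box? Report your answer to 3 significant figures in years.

Balance the atmosphere: ΣF_in = 466800 km³/yr.
Export to the second box = ΣF_in − (54420 + 231800) = 180580 km³/yr.
Total input to the second box = 180580 + 45030 = 225610 km³/yr; at steady state this equals its total output.
τ = M / F = 25800 / 225610 = 0.1144 yr.

0.114 yr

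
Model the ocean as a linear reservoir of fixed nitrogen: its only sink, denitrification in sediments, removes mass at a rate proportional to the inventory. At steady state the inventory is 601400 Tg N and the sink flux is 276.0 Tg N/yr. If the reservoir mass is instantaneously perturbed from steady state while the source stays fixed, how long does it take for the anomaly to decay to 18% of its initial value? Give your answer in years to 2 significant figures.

3700 yr

For a linear reservoir the anomaly decays as exp(−t/τ) with τ = M/F = 601400/276.0 = 2179 yr.
exp(−t/τ) = 0.18 ⇒ t = −τ ln(0.18) = 2179 × 1.715 = 3737 yr.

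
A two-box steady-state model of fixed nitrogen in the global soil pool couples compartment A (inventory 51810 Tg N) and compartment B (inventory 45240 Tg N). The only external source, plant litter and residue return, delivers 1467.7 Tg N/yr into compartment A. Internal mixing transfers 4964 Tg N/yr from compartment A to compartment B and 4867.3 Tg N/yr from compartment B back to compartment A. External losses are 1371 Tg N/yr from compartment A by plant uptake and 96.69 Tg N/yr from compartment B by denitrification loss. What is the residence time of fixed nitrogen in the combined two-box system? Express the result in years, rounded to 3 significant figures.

Treat the two boxes together as one reservoir: the mixing fluxes between them are internal recycling, so τ = ΣM / Σ(external losses).
M_total = 51810 + 45240 = 97050 Tg N.
ΣF_external_out = 1371 + 96.69 = 1467.7 Tg N/yr.
τ = M_total / ΣF_ext = 97050 / 1467.7 = 66.12 yr.

66.1 yr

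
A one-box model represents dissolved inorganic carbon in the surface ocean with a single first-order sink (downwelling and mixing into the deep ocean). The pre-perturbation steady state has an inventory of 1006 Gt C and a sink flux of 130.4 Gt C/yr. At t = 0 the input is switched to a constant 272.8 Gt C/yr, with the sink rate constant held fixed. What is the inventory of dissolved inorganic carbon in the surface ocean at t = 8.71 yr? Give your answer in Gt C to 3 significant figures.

τ = M₀/F₀ = 1006/130.4 = 7.715 yr; rate constant k = 1/τ.
New steady state M_∞ = F₁/k = F₁·τ = 272.8 × 7.715 = 2104.6 Gt C.
M(t) = M_∞ + (M₀ − M_∞)·e^(−t/τ); t/τ = 8.71/7.715 = 1.129, so e^(−t/τ) = 0.3234.
M(t) = 2104.6 − 1099 × 0.3234 = 1749.3 Gt C.

1750 Gt C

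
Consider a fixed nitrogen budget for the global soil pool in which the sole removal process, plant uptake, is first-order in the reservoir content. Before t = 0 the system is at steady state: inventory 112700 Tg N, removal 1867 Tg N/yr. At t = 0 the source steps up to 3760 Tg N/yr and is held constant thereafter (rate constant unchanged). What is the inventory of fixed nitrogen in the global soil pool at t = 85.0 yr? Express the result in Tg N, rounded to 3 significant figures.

199000 Tg N

τ = M₀/F₀ = 112700/1867 = 60.36 yr; rate constant k = 1/τ.
New steady state M_∞ = F₁/k = F₁·τ = 3760 × 60.36 = 226970 Tg N.
M(t) = M_∞ + (M₀ − M_∞)·e^(−t/τ); t/τ = 85.0/60.36 = 1.408, so e^(−t/τ) = 0.2446.
M(t) = 226970 − 114300 × 0.2446 = 199020 Tg N.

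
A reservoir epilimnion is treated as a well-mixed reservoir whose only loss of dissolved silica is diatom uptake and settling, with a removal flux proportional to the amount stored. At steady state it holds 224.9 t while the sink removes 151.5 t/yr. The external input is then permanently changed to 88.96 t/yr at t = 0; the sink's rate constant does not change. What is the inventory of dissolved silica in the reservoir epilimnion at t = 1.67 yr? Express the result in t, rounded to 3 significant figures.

162 t

Residence time τ = M₀/F₀ = 1.484 yr. The eventual steady state is M_∞ = M₀·(F₁/F₀) = 224.9 × 88.96/151.5 = 132.06 t.
The anomaly ΔM(t) = M(t) − M_∞ decays as ΔM₀·e^(−t/τ) with ΔM₀ = 224.9 − 132.06 = 92.84 t.
At t = 1.67 yr, e^(−t/τ) = e^(−1.125) = 0.3247, so ΔM = 30.14 t and M = 132.06 + 30.14 = 162.20 t.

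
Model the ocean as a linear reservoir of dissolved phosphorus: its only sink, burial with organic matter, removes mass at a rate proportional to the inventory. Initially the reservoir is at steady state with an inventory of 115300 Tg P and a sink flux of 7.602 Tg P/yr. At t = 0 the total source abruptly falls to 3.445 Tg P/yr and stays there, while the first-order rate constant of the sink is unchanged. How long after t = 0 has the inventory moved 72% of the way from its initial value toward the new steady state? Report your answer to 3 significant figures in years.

τ = M₀/F₀ = 115300/7.602 = 15170 yr.
The remaining gap fraction is e^(−t/τ); 72% covered ⇒ e^(−t/τ) = 0.280.
t = −τ ln(0.280) = 15170 × 1.273 = 19310 yr.

19300 yr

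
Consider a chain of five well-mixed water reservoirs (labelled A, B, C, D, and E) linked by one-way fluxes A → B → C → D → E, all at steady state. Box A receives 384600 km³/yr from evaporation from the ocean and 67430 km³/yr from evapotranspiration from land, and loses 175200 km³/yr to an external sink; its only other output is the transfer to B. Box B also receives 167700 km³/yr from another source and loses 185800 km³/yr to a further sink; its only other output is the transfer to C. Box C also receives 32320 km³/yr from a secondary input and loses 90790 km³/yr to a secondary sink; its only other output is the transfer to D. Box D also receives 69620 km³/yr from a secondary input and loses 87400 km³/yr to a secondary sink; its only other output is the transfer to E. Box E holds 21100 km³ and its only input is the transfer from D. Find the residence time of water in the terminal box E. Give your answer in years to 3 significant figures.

0.116 yr

Box A: F(A→B) = (384600 + 67430) − 175200 = 276830 km³/yr.
Box B: F(B→C) = (276830 + 167700) − 185800 = 258730 km³/yr.
Box C: F(C→D) = (258730 + 32320) − 90790 = 200260 km³/yr.
Box D: F(D→E) = (200260 + 69620) − 87400 = 182480 km³/yr.
Box E throughput = its input = 182480 km³/yr; τ = 21100 / 182480 = 0.1156 yr.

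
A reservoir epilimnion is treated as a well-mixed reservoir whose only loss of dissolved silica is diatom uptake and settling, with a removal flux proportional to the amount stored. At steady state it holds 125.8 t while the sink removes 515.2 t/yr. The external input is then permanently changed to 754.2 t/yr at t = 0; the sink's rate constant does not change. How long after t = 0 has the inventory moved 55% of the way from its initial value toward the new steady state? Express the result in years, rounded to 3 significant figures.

τ = M₀/F₀ = 125.8/515.2 = 0.2442 yr.
The remaining gap fraction is e^(−t/τ); 55% covered ⇒ e^(−t/τ) = 0.450.
t = −τ ln(0.450) = 0.2442 × 0.7985 = 0.1950 yr.

0.195 yr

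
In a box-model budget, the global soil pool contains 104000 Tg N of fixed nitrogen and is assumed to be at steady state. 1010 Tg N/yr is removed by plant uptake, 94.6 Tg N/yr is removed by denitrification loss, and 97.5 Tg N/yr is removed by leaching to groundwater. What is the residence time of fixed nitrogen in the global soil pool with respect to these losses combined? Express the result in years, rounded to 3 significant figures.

86.5 yr

Total removal = 1010 + 94.60 + 97.50 = 1202.1 Tg N/yr.
τ = M / ΣF_out = 104000 / 1202.1 = 86.52 yr.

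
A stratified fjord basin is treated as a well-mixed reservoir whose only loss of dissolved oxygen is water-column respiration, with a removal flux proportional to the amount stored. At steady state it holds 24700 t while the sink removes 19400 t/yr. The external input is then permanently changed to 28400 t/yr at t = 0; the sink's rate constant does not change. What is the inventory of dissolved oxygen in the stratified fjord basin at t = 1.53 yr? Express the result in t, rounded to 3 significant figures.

τ = M₀/F₀ = 24700/19400 = 1.273 yr; rate constant k = 1/τ.
New steady state M_∞ = F₁/k = F₁·τ = 28400 × 1.273 = 36159 t.
M(t) = M_∞ + (M₀ − M_∞)·e^(−t/τ); t/τ = 1.53/1.273 = 1.202, so e^(−t/τ) = 0.3007.
M(t) = 36159 − 11460 × 0.3007 = 32713 t.

32700 t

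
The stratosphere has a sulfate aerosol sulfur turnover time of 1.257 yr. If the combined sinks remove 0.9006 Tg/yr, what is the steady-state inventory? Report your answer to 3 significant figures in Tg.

1.13 Tg

τ = M/F ⇒ M = τ × F = 1.257 × 0.9006 = 1.132 Tg.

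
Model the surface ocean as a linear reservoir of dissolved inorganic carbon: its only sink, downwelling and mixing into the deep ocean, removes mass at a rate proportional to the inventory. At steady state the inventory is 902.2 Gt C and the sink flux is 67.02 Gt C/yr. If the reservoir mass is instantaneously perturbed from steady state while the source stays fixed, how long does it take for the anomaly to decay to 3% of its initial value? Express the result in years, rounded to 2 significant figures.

47 yr

For a linear reservoir the anomaly decays as exp(−t/τ) with τ = M/F = 902.2/67.02 = 13.46 yr.
exp(−t/τ) = 0.03 ⇒ t = −τ ln(0.03) = 13.46 × 3.507 = 47.20 yr.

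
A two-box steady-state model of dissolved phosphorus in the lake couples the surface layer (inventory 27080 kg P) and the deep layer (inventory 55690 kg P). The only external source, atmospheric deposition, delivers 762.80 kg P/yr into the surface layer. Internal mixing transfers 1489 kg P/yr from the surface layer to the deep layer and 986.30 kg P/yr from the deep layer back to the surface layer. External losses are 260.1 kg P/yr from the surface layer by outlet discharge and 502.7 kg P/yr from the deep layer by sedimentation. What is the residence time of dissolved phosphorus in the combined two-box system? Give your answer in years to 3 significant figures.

109 yr

Treat the two boxes together as one reservoir: the mixing fluxes between them are internal recycling, so τ = ΣM / Σ(external losses).
M_total = 27080 + 55690 = 82770 kg P.
ΣF_external_out = 260.1 + 502.7 = 762.80 kg P/yr.
τ = M_total / ΣF_ext = 82770 / 762.80 = 108.5 yr.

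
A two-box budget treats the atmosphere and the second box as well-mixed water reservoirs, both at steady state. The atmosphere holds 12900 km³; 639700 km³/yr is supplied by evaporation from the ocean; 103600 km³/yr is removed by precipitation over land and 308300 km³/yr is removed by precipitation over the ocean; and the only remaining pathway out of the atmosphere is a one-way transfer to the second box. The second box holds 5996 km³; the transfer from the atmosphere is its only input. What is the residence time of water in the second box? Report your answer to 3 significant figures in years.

Balance the atmosphere: ΣF_in = 639700 km³/yr.
Transfer to the second box = ΣF_in − (103600 + 308300) = 227800 km³/yr.
At steady state the output of the second box equals its input, 227800 km³/yr.
τ = M / F = 5996 / 227800 = 0.02632 yr.

0.0263 yr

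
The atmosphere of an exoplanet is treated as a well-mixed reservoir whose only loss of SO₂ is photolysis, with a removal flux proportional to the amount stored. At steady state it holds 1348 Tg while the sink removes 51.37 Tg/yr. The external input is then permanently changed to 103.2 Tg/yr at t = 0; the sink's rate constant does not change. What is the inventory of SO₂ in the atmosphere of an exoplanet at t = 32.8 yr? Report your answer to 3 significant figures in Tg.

2320 Tg

The sink rate constant is k = F₀/M₀ = 51.37/1348 = 0.03811 yr⁻¹.
Solving dM/dt = F₁ − kM with M(0) = M₀ gives M(t) = F₁/k + (M₀ − F₁/k)·e^(−kt).
F₁/k = 103.2/0.03811 = 2708.1 Tg; kt = 0.03811 × 32.8 = 1.250, e^(−kt) = 0.2865.
M(32.8) = 2708.1 + (1348 − 2708.1) × 0.2865 = 2708.1 − 389.7 = 2318.4 Tg.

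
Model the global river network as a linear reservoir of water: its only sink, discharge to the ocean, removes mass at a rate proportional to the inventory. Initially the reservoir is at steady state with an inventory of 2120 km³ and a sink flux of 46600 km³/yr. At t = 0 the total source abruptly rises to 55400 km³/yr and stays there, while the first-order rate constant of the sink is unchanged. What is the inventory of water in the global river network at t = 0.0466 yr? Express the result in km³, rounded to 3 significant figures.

The sink rate constant is k = F₀/M₀ = 46600/2120 = 21.98 yr⁻¹.
Solving dM/dt = F₁ − kM with M(0) = M₀ gives M(t) = F₁/k + (M₀ − F₁/k)·e^(−kt).
F₁/k = 55400/21.98 = 2520.3 km³; kt = 21.98 × 0.0466 = 1.024, e^(−kt) = 0.3590.
M(0.0466) = 2520.3 + (2120 − 2520.3) × 0.3590 = 2520.3 − 143.7 = 2376.6 km³.

2380 km³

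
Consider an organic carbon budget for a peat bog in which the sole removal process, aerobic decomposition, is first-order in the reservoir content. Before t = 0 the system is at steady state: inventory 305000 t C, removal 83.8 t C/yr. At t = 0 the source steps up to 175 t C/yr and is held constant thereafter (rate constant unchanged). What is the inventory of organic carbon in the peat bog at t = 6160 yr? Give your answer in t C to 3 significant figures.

576000 t C

τ = M₀/F₀ = 305000/83.8 = 3640 yr; rate constant k = 1/τ.
New steady state M_∞ = F₁/k = F₁·τ = 175 × 3640 = 636930 t C.
M(t) = M_∞ + (M₀ − M_∞)·e^(−t/τ); t/τ = 6160/3640 = 1.692, so e^(−t/τ) = 0.1841.
M(t) = 636930 − 331900 × 0.1841 = 575840 t C.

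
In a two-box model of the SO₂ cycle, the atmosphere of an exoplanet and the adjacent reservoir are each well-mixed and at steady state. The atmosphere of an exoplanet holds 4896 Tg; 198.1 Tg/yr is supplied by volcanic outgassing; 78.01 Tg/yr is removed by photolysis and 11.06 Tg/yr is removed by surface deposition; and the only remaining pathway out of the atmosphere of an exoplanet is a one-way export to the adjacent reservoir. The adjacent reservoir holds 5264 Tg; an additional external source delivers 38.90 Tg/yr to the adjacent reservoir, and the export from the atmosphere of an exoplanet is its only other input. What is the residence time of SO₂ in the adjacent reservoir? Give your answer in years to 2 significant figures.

36 yr

Balance the atmosphere of an exoplanet: ΣF_in = 198.10 Tg/yr.
Export to the adjacent reservoir = ΣF_in − (78.01 + 11.06) = 109.03 Tg/yr.
Total input to the adjacent reservoir = 109.03 + 38.90 = 147.93 Tg/yr; at steady state this equals its total output.
τ = M / F = 5264 / 147.93 = 35.58 yr.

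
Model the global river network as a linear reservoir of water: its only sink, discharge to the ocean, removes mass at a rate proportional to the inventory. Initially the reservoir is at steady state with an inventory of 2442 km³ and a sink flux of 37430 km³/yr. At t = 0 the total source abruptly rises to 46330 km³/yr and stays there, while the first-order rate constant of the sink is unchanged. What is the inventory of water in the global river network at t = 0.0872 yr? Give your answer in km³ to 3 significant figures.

τ = M₀/F₀ = 2442/37430 = 0.06524 yr; rate constant k = 1/τ.
New steady state M_∞ = F₁/k = F₁·τ = 46330 × 0.06524 = 3022.7 km³.
M(t) = M_∞ + (M₀ − M_∞)·e^(−t/τ); t/τ = 0.0872/0.06524 = 1.337, so e^(−t/τ) = 0.2627.
M(t) = 3022.7 − 580.7 × 0.2627 = 2870.1 km³.

2870 km³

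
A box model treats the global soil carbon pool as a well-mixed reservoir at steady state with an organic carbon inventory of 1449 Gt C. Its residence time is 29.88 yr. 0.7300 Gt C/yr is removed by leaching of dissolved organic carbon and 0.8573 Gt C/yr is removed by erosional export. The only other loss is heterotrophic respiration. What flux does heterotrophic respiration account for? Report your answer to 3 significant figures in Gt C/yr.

Total removal F = M/τ = 1449 / 29.88 = 48.49 Gt C/yr.
Heterotrophic respiration = F − (0.7300 + 0.8573) = 48.49 − 1.587 = 46.91 Gt C/yr.

46.9 Gt C/yr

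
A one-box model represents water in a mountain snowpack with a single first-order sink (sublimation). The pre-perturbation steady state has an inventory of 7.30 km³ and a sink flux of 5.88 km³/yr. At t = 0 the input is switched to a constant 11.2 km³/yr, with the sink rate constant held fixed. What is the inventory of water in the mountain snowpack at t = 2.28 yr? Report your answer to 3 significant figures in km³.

Residence time τ = M₀/F₀ = 1.241 yr. The eventual steady state is M_∞ = M₀·(F₁/F₀) = 7.30 × 11.2/5.88 = 13.905 km³.
The anomaly ΔM(t) = M(t) − M_∞ decays as ΔM₀·e^(−t/τ) with ΔM₀ = 7.30 − 13.905 = −6.605 km³.
At t = 2.28 yr, e^(−t/τ) = e^(−1.836) = 0.1594, so ΔM = −1.053 km³ and M = 13.905 − 1.053 = 12.852 km³.

12.9 km³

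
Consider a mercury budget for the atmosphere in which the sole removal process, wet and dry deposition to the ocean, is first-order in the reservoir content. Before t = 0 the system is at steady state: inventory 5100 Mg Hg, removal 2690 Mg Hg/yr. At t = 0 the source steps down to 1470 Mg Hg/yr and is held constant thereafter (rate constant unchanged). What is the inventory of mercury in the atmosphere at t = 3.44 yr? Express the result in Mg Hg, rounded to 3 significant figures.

The sink rate constant is k = F₀/M₀ = 2690/5100 = 0.5275 yr⁻¹.
Solving dM/dt = F₁ − kM with M(0) = M₀ gives M(t) = F₁/k + (M₀ − F₁/k)·e^(−kt).
F₁/k = 1470/0.5275 = 2787.0 Mg Hg; kt = 0.5275 × 3.44 = 1.814, e^(−kt) = 0.1629.
M(3.44) = 2787.0 + (5100 − 2787.0) × 0.1629 = 2787.0 + 376.9 = 3163.8 Mg Hg.

3160 Mg Hg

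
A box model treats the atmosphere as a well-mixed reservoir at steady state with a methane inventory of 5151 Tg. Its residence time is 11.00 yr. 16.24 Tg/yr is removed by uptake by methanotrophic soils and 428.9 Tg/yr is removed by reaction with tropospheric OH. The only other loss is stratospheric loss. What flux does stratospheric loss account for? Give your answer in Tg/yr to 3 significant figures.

23.1 Tg/yr

Total removal F = M/τ = 5151 / 11.00 = 468.3 Tg/yr.
Stratospheric loss = F − (16.24 + 428.9) = 468.3 − 445.1 = 23.13 Tg/yr.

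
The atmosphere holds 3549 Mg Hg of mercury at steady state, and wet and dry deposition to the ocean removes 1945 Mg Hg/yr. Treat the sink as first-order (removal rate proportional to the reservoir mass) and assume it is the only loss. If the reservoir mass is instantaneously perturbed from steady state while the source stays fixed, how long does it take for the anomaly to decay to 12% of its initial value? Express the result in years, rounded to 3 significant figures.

For a linear reservoir the anomaly decays as exp(−t/τ) with τ = M/F = 3549/1945 = 1.825 yr.
exp(−t/τ) = 0.12 ⇒ t = −τ ln(0.12) = 1.825 × 2.120 = 3.869 yr.

3.87 yr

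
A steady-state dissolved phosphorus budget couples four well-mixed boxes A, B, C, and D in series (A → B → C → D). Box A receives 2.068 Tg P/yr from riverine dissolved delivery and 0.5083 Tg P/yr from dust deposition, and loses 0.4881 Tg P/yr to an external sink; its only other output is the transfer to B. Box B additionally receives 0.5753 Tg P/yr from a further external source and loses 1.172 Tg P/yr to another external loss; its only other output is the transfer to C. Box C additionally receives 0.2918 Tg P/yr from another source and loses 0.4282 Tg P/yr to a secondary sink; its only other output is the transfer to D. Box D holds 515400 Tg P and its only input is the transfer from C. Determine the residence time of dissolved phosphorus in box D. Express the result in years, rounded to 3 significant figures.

Box A: F(A→B) = (2.068 + 0.5083) − 0.4881 = 2.0882 Tg P/yr.
Box B: F(B→C) = (2.0882 + 0.5753) − 1.172 = 1.4915 Tg P/yr.
Box C: F(C→D) = (1.4915 + 0.2918) − 0.4282 = 1.3551 Tg P/yr.
Box D throughput = its input = 1.3551 Tg P/yr; τ = 515400 / 1.3551 = 380300 yr.

380000 yr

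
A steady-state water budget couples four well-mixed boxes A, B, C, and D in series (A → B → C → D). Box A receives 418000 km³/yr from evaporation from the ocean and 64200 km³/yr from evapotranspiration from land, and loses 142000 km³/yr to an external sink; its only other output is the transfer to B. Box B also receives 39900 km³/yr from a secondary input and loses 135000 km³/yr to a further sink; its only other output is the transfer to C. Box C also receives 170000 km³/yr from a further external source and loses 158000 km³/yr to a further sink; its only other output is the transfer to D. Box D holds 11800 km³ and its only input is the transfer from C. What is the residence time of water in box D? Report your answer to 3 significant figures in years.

0.0459 yr

Box A: F(A→B) = (418000 + 64200) − 142000 = 340200 km³/yr.
Box B: F(B→C) = (340200 + 39900) − 135000 = 245100 km³/yr.
Box C: F(C→D) = (245100 + 170000) − 158000 = 257100 km³/yr.
Box D throughput = its input = 257100 km³/yr; τ = 11800 / 257100 = 0.04590 yr.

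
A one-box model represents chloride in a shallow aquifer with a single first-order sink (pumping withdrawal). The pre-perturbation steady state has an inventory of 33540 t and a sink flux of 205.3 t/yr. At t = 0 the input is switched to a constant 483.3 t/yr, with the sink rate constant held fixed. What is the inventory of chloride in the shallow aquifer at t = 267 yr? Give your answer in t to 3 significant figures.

The sink rate constant is k = F₀/M₀ = 205.3/33540 = 0.006121 yr⁻¹.
Solving dM/dt = F₁ − kM with M(0) = M₀ gives M(t) = F₁/k + (M₀ − F₁/k)·e^(−kt).
F₁/k = 483.3/0.006121 = 78957 t; kt = 0.006121 × 267 = 1.634, e^(−kt) = 0.1951.
M(267) = 78957 + (33540 − 78957) × 0.1951 = 78957 − 8860 = 70097 t.

70100 t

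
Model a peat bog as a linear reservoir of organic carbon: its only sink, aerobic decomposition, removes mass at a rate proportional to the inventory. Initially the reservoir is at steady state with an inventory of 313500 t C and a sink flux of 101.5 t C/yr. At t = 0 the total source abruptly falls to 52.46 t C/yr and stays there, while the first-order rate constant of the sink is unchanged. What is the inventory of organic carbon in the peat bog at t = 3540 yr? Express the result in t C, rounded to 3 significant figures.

τ = M₀/F₀ = 313500/101.5 = 3089 yr; rate constant k = 1/τ.
New steady state M_∞ = F₁/k = F₁·τ = 52.46 × 3089 = 162030 t C.
M(t) = M_∞ + (M₀ − M_∞)·e^(−t/τ); t/τ = 3540/3089 = 1.146, so e^(−t/τ) = 0.3179.
M(t) = 162030 + 151500 × 0.3179 = 210180 t C.

210000 t C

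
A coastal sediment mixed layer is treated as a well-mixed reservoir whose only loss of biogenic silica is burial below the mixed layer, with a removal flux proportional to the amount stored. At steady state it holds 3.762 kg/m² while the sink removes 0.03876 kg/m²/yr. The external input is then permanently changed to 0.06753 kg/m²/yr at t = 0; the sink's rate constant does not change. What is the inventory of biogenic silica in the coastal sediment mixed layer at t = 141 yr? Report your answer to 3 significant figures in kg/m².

The sink rate constant is k = F₀/M₀ = 0.03876/3.762 = 0.01030 yr⁻¹.
Solving dM/dt = F₁ − kM with M(0) = M₀ gives M(t) = F₁/k + (M₀ − F₁/k)·e^(−kt).
F₁/k = 0.06753/0.01030 = 6.5544 kg/m²; kt = 0.01030 × 141 = 1.453, e^(−kt) = 0.2339.
M(141) = 6.5544 + (3.762 − 6.5544) × 0.2339 = 6.5544 − 0.6532 = 5.9012 kg/m².

5.90 kg/m²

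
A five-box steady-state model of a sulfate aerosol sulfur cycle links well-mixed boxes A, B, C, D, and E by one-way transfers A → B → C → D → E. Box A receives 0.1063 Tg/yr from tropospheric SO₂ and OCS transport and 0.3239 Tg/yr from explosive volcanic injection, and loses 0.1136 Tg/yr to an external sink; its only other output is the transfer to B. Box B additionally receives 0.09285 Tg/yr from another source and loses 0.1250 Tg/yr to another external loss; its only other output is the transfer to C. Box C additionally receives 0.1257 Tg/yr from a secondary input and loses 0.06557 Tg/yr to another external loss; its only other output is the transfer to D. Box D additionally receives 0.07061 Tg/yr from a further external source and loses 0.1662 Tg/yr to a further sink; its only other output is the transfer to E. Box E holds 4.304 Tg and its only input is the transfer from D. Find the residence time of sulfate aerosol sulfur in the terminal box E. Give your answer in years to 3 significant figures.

17.3 yr

Box A: F(A→B) = (0.1063 + 0.3239) − 0.1136 = 0.31660 Tg/yr.
Box B: F(B→C) = (0.31660 + 0.09285) − 0.1250 = 0.28445 Tg/yr.
Box C: F(C→D) = (0.28445 + 0.1257) − 0.06557 = 0.34458 Tg/yr.
Box D: F(D→E) = (0.34458 + 0.07061) − 0.1662 = 0.24899 Tg/yr.
Box E throughput = its input = 0.24899 Tg/yr; τ = 4.304 / 0.24899 = 17.29 yr.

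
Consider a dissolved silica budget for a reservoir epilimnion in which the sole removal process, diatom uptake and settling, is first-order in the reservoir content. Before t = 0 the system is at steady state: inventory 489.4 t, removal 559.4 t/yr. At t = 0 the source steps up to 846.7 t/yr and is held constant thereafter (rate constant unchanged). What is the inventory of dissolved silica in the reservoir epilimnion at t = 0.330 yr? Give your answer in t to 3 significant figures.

Residence time τ = M₀/F₀ = 0.8749 yr. The eventual steady state is M_∞ = M₀·(F₁/F₀) = 489.4 × 846.7/559.4 = 740.75 t.
The anomaly ΔM(t) = M(t) − M_∞ decays as ΔM₀·e^(−t/τ) with ΔM₀ = 489.4 − 740.75 = −251.3 t.
At t = 0.330 yr, e^(−t/τ) = e^(−0.3772) = 0.6858, so ΔM = −172.4 t and M = 740.75 − 172.4 = 568.38 t.

568 t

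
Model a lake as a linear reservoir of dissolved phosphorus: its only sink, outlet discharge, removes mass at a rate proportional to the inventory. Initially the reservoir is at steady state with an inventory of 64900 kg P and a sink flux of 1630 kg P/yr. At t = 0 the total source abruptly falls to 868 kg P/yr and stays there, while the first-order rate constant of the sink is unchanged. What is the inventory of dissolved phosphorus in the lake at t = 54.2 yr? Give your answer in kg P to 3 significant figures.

The sink rate constant is k = F₀/M₀ = 1630/64900 = 0.02512 yr⁻¹.
Solving dM/dt = F₁ − kM with M(0) = M₀ gives M(t) = F₁/k + (M₀ − F₁/k)·e^(−kt).
F₁/k = 868/0.02512 = 34560 kg P; kt = 0.02512 × 54.2 = 1.361, e^(−kt) = 0.2563.
M(54.2) = 34560 + (64900 − 34560) × 0.2563 = 34560 + 7777 = 42337 kg P.

42300 kg P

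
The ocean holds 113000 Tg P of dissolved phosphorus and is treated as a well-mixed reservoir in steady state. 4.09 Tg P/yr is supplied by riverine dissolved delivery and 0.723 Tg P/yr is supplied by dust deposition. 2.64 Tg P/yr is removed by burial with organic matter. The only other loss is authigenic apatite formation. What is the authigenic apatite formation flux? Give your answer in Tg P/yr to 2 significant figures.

At steady state ΣF_in = ΣF_out.
ΣF_in = 4.09 + 0.723 = 4.8130 Tg P/yr.
Authigenic apatite formation flux = ΣF_in − (2.64) = 4.8130 − 2.640 = 2.173 Tg P/yr.

2.2 Tg P/yr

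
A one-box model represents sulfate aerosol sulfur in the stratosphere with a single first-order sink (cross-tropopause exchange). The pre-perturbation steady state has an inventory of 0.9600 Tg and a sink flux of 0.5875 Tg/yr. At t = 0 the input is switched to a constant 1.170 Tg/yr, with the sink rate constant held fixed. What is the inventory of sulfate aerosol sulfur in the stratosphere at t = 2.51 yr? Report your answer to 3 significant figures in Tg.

τ = M₀/F₀ = 0.9600/0.5875 = 1.634 yr; rate constant k = 1/τ.
New steady state M_∞ = F₁/k = F₁·τ = 1.170 × 1.634 = 1.9118 Tg.
M(t) = M_∞ + (M₀ − M_∞)·e^(−t/τ); t/τ = 2.51/1.634 = 1.536, so e^(−t/τ) = 0.2152.
M(t) = 1.9118 − 0.9518 × 0.2152 = 1.7070 Tg.

1.71 Tg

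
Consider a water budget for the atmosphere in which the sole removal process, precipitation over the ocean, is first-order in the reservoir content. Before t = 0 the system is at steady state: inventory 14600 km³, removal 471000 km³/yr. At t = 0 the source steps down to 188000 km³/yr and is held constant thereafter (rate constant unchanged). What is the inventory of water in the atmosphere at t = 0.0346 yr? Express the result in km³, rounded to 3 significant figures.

The sink rate constant is k = F₀/M₀ = 471000/14600 = 32.26 yr⁻¹.
Solving dM/dt = F₁ − kM with M(0) = M₀ gives M(t) = F₁/k + (M₀ − F₁/k)·e^(−kt).
F₁/k = 188000/32.26 = 5827.6 km³; kt = 32.26 × 0.0346 = 1.116, e^(−kt) = 0.3275.
M(0.0346) = 5827.6 + (14600 − 5827.6) × 0.3275 = 5827.6 + 2873 = 8700.7 km³.

8700 km³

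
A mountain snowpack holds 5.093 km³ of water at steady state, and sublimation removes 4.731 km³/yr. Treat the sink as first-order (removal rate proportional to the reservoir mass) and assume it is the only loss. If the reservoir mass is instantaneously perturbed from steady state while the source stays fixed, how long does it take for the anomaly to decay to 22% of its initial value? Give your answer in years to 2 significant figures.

1.6 yr

For a linear reservoir the anomaly decays as exp(−t/τ) with τ = M/F = 5.093/4.731 = 1.077 yr.
exp(−t/τ) = 0.22 ⇒ t = −τ ln(0.22) = 1.077 × 1.514 = 1.630 yr.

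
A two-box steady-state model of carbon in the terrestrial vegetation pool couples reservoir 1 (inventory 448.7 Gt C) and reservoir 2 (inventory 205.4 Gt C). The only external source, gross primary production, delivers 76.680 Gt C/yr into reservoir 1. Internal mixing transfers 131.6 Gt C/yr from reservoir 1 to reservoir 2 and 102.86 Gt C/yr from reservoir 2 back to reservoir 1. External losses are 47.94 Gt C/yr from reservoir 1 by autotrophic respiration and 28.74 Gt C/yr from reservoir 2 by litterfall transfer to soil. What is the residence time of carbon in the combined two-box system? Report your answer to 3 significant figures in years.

8.53 yr

Treat the two boxes together as one reservoir: the mixing fluxes between them are internal recycling, so τ = ΣM / Σ(external losses).
M_total = 448.7 + 205.4 = 654.10 Gt C.
ΣF_external_out = 47.94 + 28.74 = 76.680 Gt C/yr.
τ = M_total / ΣF_ext = 654.10 / 76.680 = 8.530 yr.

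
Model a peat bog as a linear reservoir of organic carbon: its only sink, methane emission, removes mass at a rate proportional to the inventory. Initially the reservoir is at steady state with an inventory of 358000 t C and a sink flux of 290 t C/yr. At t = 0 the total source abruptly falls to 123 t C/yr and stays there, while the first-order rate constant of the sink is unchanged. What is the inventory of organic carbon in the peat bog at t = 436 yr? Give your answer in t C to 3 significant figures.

297000 t C

The sink rate constant is k = F₀/M₀ = 290/358000 = 0.0008101 yr⁻¹.
Solving dM/dt = F₁ − kM with M(0) = M₀ gives M(t) = F₁/k + (M₀ − F₁/k)·e^(−kt).
F₁/k = 123/0.0008101 = 151840 t C; kt = 0.0008101 × 436 = 0.3532, e^(−kt) = 0.7024.
M(436) = 151840 + (358000 − 151840) × 0.7024 = 151840 + 144800 = 296660 t C.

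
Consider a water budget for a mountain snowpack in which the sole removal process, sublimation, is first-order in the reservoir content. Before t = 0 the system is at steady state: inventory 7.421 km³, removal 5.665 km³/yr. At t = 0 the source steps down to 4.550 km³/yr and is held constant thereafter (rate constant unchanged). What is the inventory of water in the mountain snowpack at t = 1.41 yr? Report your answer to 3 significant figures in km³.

The sink rate constant is k = F₀/M₀ = 5.665/7.421 = 0.7634 yr⁻¹.
Solving dM/dt = F₁ − kM with M(0) = M₀ gives M(t) = F₁/k + (M₀ − F₁/k)·e^(−kt).
F₁/k = 4.550/0.7634 = 5.9604 km³; kt = 0.7634 × 1.41 = 1.076, e^(−kt) = 0.3408.
M(1.41) = 5.9604 + (7.421 − 5.9604) × 0.3408 = 5.9604 + 0.4978 = 6.4582 km³.

6.46 km³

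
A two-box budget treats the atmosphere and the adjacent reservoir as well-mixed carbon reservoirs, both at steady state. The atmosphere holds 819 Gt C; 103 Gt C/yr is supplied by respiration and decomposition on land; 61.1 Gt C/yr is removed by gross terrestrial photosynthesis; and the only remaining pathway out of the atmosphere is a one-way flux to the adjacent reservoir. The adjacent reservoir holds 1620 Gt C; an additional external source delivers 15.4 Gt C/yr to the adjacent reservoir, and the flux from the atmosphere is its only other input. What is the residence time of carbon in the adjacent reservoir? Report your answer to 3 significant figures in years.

Balance the atmosphere: ΣF_in = 103.00 Gt C/yr.
Flux to the adjacent reservoir = ΣF_in − (61.1) = 41.900 Gt C/yr.
Total input to the adjacent reservoir = 41.900 + 15.4 = 57.300 Gt C/yr; at steady state this equals its total output.
τ = M / F = 1620 / 57.300 = 28.27 yr.

28.3 yr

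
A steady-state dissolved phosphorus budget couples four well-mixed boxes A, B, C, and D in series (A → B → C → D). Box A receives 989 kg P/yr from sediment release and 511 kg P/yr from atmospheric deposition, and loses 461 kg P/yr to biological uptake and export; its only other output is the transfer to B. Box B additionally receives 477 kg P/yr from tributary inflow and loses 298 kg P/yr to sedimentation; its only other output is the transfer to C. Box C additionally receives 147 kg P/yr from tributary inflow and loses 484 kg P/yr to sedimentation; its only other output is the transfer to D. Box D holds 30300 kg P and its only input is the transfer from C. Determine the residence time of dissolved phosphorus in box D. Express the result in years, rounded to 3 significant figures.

34.4 yr

Box A: F(A→B) = (989 + 511) − 461 = 1039.0 kg P/yr.
Box B: F(B→C) = (1039.0 + 477) − 298 = 1218.0 kg P/yr.
Box C: F(C→D) = (1218.0 + 147) − 484 = 881.00 kg P/yr.
Box D throughput = its input = 881.00 kg P/yr; τ = 30300 / 881.00 = 34.39 yr.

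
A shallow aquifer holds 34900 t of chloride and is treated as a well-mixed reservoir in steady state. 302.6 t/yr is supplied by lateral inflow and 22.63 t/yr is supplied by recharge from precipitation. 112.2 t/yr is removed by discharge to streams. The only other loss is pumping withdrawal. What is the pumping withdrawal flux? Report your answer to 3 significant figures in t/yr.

213 t/yr

At steady state ΣF_in = ΣF_out.
ΣF_in = 302.6 + 22.63 = 325.23 t/yr.
Pumping withdrawal flux = ΣF_in − (112.2) = 325.23 − 112.2 = 213.0 t/yr.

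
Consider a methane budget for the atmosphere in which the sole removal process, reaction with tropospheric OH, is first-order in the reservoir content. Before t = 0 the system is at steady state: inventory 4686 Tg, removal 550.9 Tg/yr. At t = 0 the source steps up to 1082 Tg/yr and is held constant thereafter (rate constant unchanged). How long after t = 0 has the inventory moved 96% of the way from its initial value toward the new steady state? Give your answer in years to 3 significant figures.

27.4 yr

τ = M₀/F₀ = 4686/550.9 = 8.506 yr.
The remaining gap fraction is e^(−t/τ); 96% covered ⇒ e^(−t/τ) = 0.0400.
t = −τ ln(0.0400) = 8.506 × 3.219 = 27.38 yr.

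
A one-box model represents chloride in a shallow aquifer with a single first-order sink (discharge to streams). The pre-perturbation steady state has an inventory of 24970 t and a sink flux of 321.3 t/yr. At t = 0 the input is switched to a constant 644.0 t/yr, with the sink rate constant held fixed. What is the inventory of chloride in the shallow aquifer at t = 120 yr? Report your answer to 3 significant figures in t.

The sink rate constant is k = F₀/M₀ = 321.3/24970 = 0.01287 yr⁻¹.
Solving dM/dt = F₁ − kM with M(0) = M₀ gives M(t) = F₁/k + (M₀ − F₁/k)·e^(−kt).
F₁/k = 644.0/0.01287 = 50049 t; kt = 0.01287 × 120 = 1.544, e^(−kt) = 0.2135.
M(120) = 50049 + (24970 − 50049) × 0.2135 = 50049 − 5354 = 44694 t.

44700 t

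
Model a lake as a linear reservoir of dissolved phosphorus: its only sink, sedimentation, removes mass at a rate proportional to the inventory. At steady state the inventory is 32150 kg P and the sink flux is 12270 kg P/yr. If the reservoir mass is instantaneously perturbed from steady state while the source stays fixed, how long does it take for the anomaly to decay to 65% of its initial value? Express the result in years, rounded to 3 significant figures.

For a linear reservoir the anomaly decays as exp(−t/τ) with τ = M/F = 32150/12270 = 2.620 yr.
exp(−t/τ) = 0.65 ⇒ t = −τ ln(0.65) = 2.620 × 0.4308 = 1.129 yr.

1.13 yr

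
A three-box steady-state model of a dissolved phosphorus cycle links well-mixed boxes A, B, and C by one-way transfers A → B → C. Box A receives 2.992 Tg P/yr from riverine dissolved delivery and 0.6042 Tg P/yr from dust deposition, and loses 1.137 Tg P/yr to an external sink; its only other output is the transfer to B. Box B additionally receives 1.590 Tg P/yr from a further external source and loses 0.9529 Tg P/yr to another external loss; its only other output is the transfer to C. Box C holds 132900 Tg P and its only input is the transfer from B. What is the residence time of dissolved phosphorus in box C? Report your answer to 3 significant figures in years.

42900 yr

Box A: F(A→B) = (2.992 + 0.6042) − 1.137 = 2.4592 Tg P/yr.
Box B: F(B→C) = (2.4592 + 1.590) − 0.9529 = 3.0963 Tg P/yr.
Box C throughput = its input = 3.0963 Tg P/yr; τ = 132900 / 3.0963 = 42920 yr.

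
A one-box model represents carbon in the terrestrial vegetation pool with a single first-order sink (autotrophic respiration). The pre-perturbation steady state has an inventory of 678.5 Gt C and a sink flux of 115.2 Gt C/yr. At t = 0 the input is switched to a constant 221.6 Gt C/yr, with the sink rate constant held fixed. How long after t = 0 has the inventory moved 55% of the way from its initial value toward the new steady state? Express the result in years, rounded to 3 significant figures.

τ = M₀/F₀ = 678.5/115.2 = 5.890 yr.
The remaining gap fraction is e^(−t/τ); 55% covered ⇒ e^(−t/τ) = 0.450.
t = −τ ln(0.450) = 5.890 × 0.7985 = 4.703 yr.

4.70 yr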